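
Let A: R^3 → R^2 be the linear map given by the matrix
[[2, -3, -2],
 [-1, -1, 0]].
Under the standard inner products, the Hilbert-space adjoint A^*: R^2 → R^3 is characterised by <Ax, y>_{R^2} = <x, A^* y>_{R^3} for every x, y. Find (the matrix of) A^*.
A^* = A^T =
[[2, -1],
 [-3, -1],
 [-2, 0]]

For real matrices with standard dot products, the defining identity <Ax, y> = <x, A^* y> gives (Ax)^T y = x^T (A^*) y, i.e. x^T A^T y = x^T (A^*) y. Since this holds for all x, y, we must have A^* = A^T. Therefore
A^* =
[[2, -1],
 [-3, -1],
 [-2, 0]].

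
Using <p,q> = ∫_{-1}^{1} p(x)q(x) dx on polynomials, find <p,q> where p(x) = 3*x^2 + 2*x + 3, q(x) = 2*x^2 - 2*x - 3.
<p,q> = -304/15

Expand the product: p(x)·q(x) = 6*x^4 - 2*x^3 - 7*x^2 - 12*x - 9.
∫_{-1}^{1} of each monomial x^k gives [2/(k+1) if k even, 0 if k odd]. Integrating term-by-term (or equivalently evaluating the antiderivative F(x) = 6*x^5/5 - x^4/2 - 7*x^3/3 - 6*x^2 - 9*x at the endpoints):
  F(1) − F(−1) = -499/30 − (109/30) = -304/15.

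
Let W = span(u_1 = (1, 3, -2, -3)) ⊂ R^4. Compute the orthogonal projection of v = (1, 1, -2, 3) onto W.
proj_W(v) = (-1/23, -3/23, 2/23, 3/23)

Set up U = [u_1 | ... | u_1] ∈ R^(4×1). The projector onto W = col(U) is P = U (U^T U)^(-1) U^T.
Compute U^T U =
  [23],
and U^T v = (-1).
Solve U^T U · c = U^T v for the coefficients: c = (-1/23). The projection is proj_W(v) = U c.
Check: (v - proj_W(v)) · u_1 = 0  (should be 0).
Result: proj_W(v) = (-1/23, -3/23, 2/23, 3/23).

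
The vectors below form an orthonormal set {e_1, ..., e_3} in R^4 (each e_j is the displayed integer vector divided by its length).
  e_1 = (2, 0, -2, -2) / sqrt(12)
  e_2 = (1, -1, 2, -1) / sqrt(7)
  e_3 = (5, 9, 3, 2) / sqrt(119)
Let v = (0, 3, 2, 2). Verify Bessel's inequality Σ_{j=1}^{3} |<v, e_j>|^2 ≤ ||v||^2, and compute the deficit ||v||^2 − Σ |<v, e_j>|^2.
Σ |<v, e_j>|^2 = 866/51; ||v||^2 = 17; deficit = 1/51

Write each e_j = u_j / sqrt(<u_j, u_j>) where u_j is the displayed integer vector. Then <v, e_j> = <v, u_j> / sqrt(<u_j, u_j>), so |<v, e_j>|^2 = <v, u_j>^2 / <u_j, u_j>.
Coefficients: <v, e_1> = -8/sqrt(12), <v, e_2> = -1/sqrt(7), <v, e_3> = 37/sqrt(119).
Square and sum: Σ |<v, e_j>|^2 = 866/51.
Compute ||v||^2 = v·v = 17.
Deficit = 17 − 866/51 = 1/51 ≥ 0, confirming Bessel's inequality. (The deficit equals ||v − Σ <v,e_j> e_j||^2, the squared distance from v to span{e_j}.)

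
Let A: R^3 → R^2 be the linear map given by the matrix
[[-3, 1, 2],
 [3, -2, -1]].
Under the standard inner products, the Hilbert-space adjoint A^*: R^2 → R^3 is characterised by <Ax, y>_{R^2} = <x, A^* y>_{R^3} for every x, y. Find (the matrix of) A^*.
A^* = A^T =
[[-3, 3],
 [1, -2],
 [2, -1]]

For real matrices with standard dot products, the defining identity <Ax, y> = <x, A^* y> gives (Ax)^T y = x^T (A^*) y, i.e. x^T A^T y = x^T (A^*) y. Since this holds for all x, y, we must have A^* = A^T. Therefore
A^* =
[[-3, 3],
 [1, -2],
 [2, -1]].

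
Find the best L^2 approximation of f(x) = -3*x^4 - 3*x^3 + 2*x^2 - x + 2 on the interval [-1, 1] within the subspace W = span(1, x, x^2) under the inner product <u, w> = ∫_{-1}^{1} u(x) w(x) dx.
g(x) = -4*x^2/7 - 14*x/5 + 79/35

The best approximation g ∈ W is the orthogonal projection of f onto W. Writing g = a_0 + a_1 x + a_2 x^2, the coefficients solve the normal equations G · a = b where
  G_{ij} = <φ_i, φ_j> and b_i = <f, φ_i>, with φ_0 = 1, φ_1 = x, φ_2 = x^2.
G =
  [2, 0, 2/3]
  [0, 2/3, 0]
  [2/3, 0, 2/5],
b = (62/15, -28/15, 134/105).
Solving gives a_0 = 79/35, a_1 = -14/5, a_2 = -4/7, so
  g(x) = -4*x^2/7 - 14*x/5 + 79/35.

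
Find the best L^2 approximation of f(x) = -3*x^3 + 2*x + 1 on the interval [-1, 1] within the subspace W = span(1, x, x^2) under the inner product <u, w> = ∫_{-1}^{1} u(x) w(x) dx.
g(x) = x/5 + 1

The best approximation g ∈ W is the orthogonal projection of f onto W. Writing g = a_0 + a_1 x + a_2 x^2, the coefficients solve the normal equations G · a = b where
  G_{ij} = <φ_i, φ_j> and b_i = <f, φ_i>, with φ_0 = 1, φ_1 = x, φ_2 = x^2.
G =
  [2, 0, 2/3]
  [0, 2/3, 0]
  [2/3, 0, 2/5],
b = (2, 2/15, 2/3).
Solving gives a_0 = 1, a_1 = 1/5, a_2 = 0, so
  g(x) = x/5 + 1.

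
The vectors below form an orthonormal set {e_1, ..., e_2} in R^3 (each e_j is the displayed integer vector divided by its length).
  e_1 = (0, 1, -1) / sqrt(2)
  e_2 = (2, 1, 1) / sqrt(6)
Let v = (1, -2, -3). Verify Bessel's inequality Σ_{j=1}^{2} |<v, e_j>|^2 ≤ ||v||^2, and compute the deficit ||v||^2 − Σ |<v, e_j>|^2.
Σ |<v, e_j>|^2 = 2; ||v||^2 = 14; deficit = 12

Write each e_j = u_j / sqrt(<u_j, u_j>) where u_j is the displayed integer vector. Then <v, e_j> = <v, u_j> / sqrt(<u_j, u_j>), so |<v, e_j>|^2 = <v, u_j>^2 / <u_j, u_j>.
Coefficients: <v, e_1> = 1/sqrt(2), <v, e_2> = -3/sqrt(6).
Square and sum: Σ |<v, e_j>|^2 = 2.
Compute ||v||^2 = v·v = 14.
Deficit = 14 − 2 = 12 ≥ 0, confirming Bessel's inequality. (The deficit equals ||v − Σ <v,e_j> e_j||^2, the squared distance from v to span{e_j}.)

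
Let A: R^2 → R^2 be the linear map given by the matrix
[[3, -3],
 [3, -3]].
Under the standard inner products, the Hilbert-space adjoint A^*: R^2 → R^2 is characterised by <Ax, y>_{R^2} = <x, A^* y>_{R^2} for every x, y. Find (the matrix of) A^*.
A^* = A^T =
[[3, 3],
 [-3, -3]]

For real matrices with standard dot products, the defining identity <Ax, y> = <x, A^* y> gives (Ax)^T y = x^T (A^*) y, i.e. x^T A^T y = x^T (A^*) y. Since this holds for all x, y, we must have A^* = A^T. Therefore
A^* =
[[3, 3],
 [-3, -3]].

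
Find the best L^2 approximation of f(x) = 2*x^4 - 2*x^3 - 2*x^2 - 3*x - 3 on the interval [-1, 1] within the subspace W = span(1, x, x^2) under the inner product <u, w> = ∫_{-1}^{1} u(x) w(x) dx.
g(x) = -2*x^2/7 - 21*x/5 - 111/35

The best approximation g ∈ W is the orthogonal projection of f onto W. Writing g = a_0 + a_1 x + a_2 x^2, the coefficients solve the normal equations G · a = b where
  G_{ij} = <φ_i, φ_j> and b_i = <f, φ_i>, with φ_0 = 1, φ_1 = x, φ_2 = x^2.
G =
  [2, 0, 2/3]
  [0, 2/3, 0]
  [2/3, 0, 2/5],
b = (-98/15, -14/5, -78/35).
Solving gives a_0 = -111/35, a_1 = -21/5, a_2 = -2/7, so
  g(x) = -2*x^2/7 - 21*x/5 - 111/35.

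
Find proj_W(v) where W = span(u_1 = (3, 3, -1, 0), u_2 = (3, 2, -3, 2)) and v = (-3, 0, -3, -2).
proj_W(v) = (-78/85, -94/85, -6/85, 32/85)

Set up U = [u_1 | ... | u_2] ∈ R^(4×2). The projector onto W = col(U) is P = U (U^T U)^(-1) U^T.
Compute U^T U =
  [19, 18]
  [18, 26],
and U^T v = (-6, -4).
Solve U^T U · c = U^T v for the coefficients: c = (-42/85, 16/85). The projection is proj_W(v) = U c.
Check: (v - proj_W(v)) · u_1 = 0  (should be 0).
Check: (v - proj_W(v)) · u_2 = 0  (should be 0).
Result: proj_W(v) = (-78/85, -94/85, -6/85, 32/85).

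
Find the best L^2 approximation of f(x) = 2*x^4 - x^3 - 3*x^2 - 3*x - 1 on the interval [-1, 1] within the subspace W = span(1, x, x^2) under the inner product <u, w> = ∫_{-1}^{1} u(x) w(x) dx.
g(x) = -9*x^2/7 - 18*x/5 - 41/35

The best approximation g ∈ W is the orthogonal projection of f onto W. Writing g = a_0 + a_1 x + a_2 x^2, the coefficients solve the normal equations G · a = b where
  G_{ij} = <φ_i, φ_j> and b_i = <f, φ_i>, with φ_0 = 1, φ_1 = x, φ_2 = x^2.
G =
  [2, 0, 2/3]
  [0, 2/3, 0]
  [2/3, 0, 2/5],
b = (-16/5, -12/5, -136/105).
Solving gives a_0 = -41/35, a_1 = -18/5, a_2 = -9/7, so
  g(x) = -9*x^2/7 - 18*x/5 - 41/35.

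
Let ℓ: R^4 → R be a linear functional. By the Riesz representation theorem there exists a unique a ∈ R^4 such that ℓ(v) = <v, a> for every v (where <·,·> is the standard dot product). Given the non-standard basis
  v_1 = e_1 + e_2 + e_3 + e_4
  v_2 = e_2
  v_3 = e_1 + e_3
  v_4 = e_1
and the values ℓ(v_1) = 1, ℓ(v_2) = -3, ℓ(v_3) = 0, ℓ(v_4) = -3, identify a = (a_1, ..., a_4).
a = (-3, -3, 3, 4)

Write a = (a_1, ..., a_4) in the standard basis. For each basis vector v_i, ℓ(v_i) = <v_i, a> is a linear equation in the a_j's. Collect the n equations into a matrix system V a = ℓ, where row i of V is v_i (expressed in the standard basis). Since V is invertible (lower-triangular with 1s on the diagonal, up to permutation), solve by back-substitution:
  V =
[[1, 1, 1, 1],
 [0, 1, 0, 0],
 [1, 0, 1, 0],
 [1, 0, 0, 0]]
  V a = (1, -3, 0, -3)
Solving gives a = (-3, -3, 3, 4).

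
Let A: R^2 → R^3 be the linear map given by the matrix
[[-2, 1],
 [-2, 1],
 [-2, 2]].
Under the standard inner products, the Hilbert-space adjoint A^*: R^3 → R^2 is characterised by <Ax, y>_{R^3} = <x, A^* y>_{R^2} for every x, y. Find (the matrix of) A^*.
A^* = A^T =
[[-2, -2, -2],
 [1, 1, 2]]

For real matrices with standard dot products, the defining identity <Ax, y> = <x, A^* y> gives (Ax)^T y = x^T (A^*) y, i.e. x^T A^T y = x^T (A^*) y. Since this holds for all x, y, we must have A^* = A^T. Therefore
A^* =
[[-2, -2, -2],
 [1, 1, 2]].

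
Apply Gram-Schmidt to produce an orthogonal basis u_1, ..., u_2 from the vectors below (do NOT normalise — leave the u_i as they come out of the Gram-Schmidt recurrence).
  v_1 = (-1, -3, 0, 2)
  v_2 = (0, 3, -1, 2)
Orthogonal basis:
  u_1 = (-1, -3, 0, 2)
  u_2 = (-5/14, 27/14, -1, 19/7)

Apply the Gram-Schmidt recurrence
  u_1 = v_1
  u_i = v_i − Σ_{j<i} ((v_i · u_j) / (u_j · u_j)) · u_j.

Step by step this gives:
  u_1 = (-1, -3, 0, 2)
  u_2 = (-5/14, 27/14, -1, 19/7)

Orthogonality check:
  u_2 · u_1 = 0 (should be 0)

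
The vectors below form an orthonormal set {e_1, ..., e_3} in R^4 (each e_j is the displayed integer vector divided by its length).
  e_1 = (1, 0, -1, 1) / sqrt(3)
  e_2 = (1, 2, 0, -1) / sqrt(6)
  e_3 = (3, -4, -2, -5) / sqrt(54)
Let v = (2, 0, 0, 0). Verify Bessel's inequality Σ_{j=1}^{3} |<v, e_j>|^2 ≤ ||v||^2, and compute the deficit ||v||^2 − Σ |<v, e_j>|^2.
Σ |<v, e_j>|^2 = 8/3; ||v||^2 = 4; deficit = 4/3

Write each e_j = u_j / sqrt(<u_j, u_j>) where u_j is the displayed integer vector. Then <v, e_j> = <v, u_j> / sqrt(<u_j, u_j>), so |<v, e_j>|^2 = <v, u_j>^2 / <u_j, u_j>.
Coefficients: <v, e_1> = 2/sqrt(3), <v, e_2> = 2/sqrt(6), <v, e_3> = 6/sqrt(54).
Square and sum: Σ |<v, e_j>|^2 = 8/3.
Compute ||v||^2 = v·v = 4.
Deficit = 4 − 8/3 = 4/3 ≥ 0, confirming Bessel's inequality. (The deficit equals ||v − Σ <v,e_j> e_j||^2, the squared distance from v to span{e_j}.)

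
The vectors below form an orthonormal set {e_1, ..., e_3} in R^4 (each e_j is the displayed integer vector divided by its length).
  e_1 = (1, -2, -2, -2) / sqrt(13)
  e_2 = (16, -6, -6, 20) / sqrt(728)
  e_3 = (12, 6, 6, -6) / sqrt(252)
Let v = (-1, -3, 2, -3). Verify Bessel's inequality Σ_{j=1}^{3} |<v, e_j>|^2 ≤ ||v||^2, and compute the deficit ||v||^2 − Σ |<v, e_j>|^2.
Σ |<v, e_j>|^2 = 21/2; ||v||^2 = 23; deficit = 25/2

Write each e_j = u_j / sqrt(<u_j, u_j>) where u_j is the displayed integer vector. Then <v, e_j> = <v, u_j> / sqrt(<u_j, u_j>), so |<v, e_j>|^2 = <v, u_j>^2 / <u_j, u_j>.
Coefficients: <v, e_1> = 7/sqrt(13), <v, e_2> = -70/sqrt(728), <v, e_3> = 0/sqrt(252).
Square and sum: Σ |<v, e_j>|^2 = 21/2.
Compute ||v||^2 = v·v = 23.
Deficit = 23 − 21/2 = 25/2 ≥ 0, confirming Bessel's inequality. (The deficit equals ||v − Σ <v,e_j> e_j||^2, the squared distance from v to span{e_j}.)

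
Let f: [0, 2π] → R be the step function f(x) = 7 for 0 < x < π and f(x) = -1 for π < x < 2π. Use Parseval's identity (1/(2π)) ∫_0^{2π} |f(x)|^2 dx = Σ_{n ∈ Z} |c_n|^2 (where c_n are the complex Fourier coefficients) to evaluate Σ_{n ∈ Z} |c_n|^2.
Σ |c_n|^2 = 25

Parseval equates the L^2 energy of f (normalised by 1/(2π)) with the ℓ^2 sum of its Fourier coefficients: (1/(2π)) ∫_0^{2π} |f|^2 = Σ |c_n|^2.
Compute the left side: (1/(2π)) [∫_0^π 7^2 dx + ∫_π^{2π} (-1)^2 dx] = (1/(2π)) · (49π + 1π) = (49 + 1)/2 = 25.
So Σ_{n ∈ Z} |c_n|^2 = 25.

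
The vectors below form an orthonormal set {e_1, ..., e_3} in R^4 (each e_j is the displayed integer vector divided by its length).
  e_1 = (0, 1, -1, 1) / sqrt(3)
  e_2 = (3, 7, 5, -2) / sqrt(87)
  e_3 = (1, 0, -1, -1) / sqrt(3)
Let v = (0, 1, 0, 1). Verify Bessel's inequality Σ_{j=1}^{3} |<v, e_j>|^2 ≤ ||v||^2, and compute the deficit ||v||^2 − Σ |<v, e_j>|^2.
Σ |<v, e_j>|^2 = 170/87; ||v||^2 = 2; deficit = 4/87

Write each e_j = u_j / sqrt(<u_j, u_j>) where u_j is the displayed integer vector. Then <v, e_j> = <v, u_j> / sqrt(<u_j, u_j>), so |<v, e_j>|^2 = <v, u_j>^2 / <u_j, u_j>.
Coefficients: <v, e_1> = 2/sqrt(3), <v, e_2> = 5/sqrt(87), <v, e_3> = -1/sqrt(3).
Square and sum: Σ |<v, e_j>|^2 = 170/87.
Compute ||v||^2 = v·v = 2.
Deficit = 2 − 170/87 = 4/87 ≥ 0, confirming Bessel's inequality. (The deficit equals ||v − Σ <v,e_j> e_j||^2, the squared distance from v to span{e_j}.)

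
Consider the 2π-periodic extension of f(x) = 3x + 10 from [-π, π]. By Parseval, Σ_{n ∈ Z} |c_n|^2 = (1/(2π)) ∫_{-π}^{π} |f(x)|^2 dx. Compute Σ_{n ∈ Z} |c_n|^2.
Σ |c_n|^2 = 3π^2 + 100

Expand and integrate term by term over [-π, π]:
  ∫ (3x)^2 dx = 9·(2π^3/3); ∫ 2·3·(10)·x dx = 0 (odd integrand); ∫ 10^2 dx = 100·2π.
So (1/(2π)) ∫_{-π}^{π} (3x + 10)^2 dx = 9π^2/3 + 100 = 3π^2 + 100.
Parseval ⇒ Σ |c_n|^2 = 3π^2 + 100.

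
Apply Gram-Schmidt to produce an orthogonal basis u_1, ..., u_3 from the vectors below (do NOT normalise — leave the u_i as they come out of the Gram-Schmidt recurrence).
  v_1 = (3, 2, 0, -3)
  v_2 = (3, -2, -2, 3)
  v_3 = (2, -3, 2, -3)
Orthogonal basis:
  u_1 = (3, 2, 0, -3)
  u_2 = (39/11, -18/11, -2, 27/11)
  u_3 = (95/139, -525/139, 285/139, -255/139)

Apply the Gram-Schmidt recurrence
  u_1 = v_1
  u_i = v_i − Σ_{j<i} ((v_i · u_j) / (u_j · u_j)) · u_j.

Step by step this gives:
  u_1 = (3, 2, 0, -3)
  u_2 = (39/11, -18/11, -2, 27/11)
  u_3 = (95/139, -525/139, 285/139, -255/139)

Orthogonality check:
  u_2 · u_1 = 0 (should be 0)
  u_3 · u_1 = 0 (should be 0)
  u_3 · u_2 = 0 (should be 0)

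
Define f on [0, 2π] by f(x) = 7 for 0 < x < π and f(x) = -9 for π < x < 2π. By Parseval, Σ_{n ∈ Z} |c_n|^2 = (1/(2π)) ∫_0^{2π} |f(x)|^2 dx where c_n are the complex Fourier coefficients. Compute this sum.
Σ |c_n|^2 = 65

Parseval equates the L^2 energy of f (normalised by 1/(2π)) with the ℓ^2 sum of its Fourier coefficients: (1/(2π)) ∫_0^{2π} |f|^2 = Σ |c_n|^2.
Compute the left side: (1/(2π)) [∫_0^π 7^2 dx + ∫_π^{2π} (-9)^2 dx] = (1/(2π)) · (49π + 81π) = (49 + 81)/2 = 65.
So Σ_{n ∈ Z} |c_n|^2 = 65.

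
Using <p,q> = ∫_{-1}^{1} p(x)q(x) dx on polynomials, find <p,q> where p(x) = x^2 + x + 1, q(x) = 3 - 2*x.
<p,q> = 20/3

Expand the product: p(x)·q(x) = -2*x^3 + x^2 + x + 3.
∫_{-1}^{1} of each monomial x^k gives [2/(k+1) if k even, 0 if k odd]. Integrating term-by-term (or equivalently evaluating the antiderivative F(x) = -x^4/2 + x^3/3 + x^2/2 + 3*x at the endpoints):
  F(1) − F(−1) = 10/3 − (-10/3) = 20/3.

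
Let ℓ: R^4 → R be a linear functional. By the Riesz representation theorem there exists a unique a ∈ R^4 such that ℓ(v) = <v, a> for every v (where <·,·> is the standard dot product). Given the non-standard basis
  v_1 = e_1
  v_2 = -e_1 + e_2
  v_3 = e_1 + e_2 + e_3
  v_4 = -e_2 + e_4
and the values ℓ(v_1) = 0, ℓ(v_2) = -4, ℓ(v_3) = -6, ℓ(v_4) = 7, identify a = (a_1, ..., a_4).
a = (0, -4, -2, 3)

Write a = (a_1, ..., a_4) in the standard basis. For each basis vector v_i, ℓ(v_i) = <v_i, a> is a linear equation in the a_j's. Collect the n equations into a matrix system V a = ℓ, where row i of V is v_i (expressed in the standard basis). Since V is invertible (lower-triangular with 1s on the diagonal, up to permutation), solve by back-substitution:
  V =
[[1, 0, 0, 0],
 [-1, 1, 0, 0],
 [1, 1, 1, 0],
 [0, -1, 0, 1]]
  V a = (0, -4, -6, 7)
Solving gives a = (0, -4, -2, 3).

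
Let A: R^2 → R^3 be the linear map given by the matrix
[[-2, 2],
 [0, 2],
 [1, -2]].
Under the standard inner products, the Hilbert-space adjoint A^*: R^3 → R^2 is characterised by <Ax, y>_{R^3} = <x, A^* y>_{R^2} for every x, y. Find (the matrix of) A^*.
A^* = A^T =
[[-2, 0, 1],
 [2, 2, -2]]

For real matrices with standard dot products, the defining identity <Ax, y> = <x, A^* y> gives (Ax)^T y = x^T (A^*) y, i.e. x^T A^T y = x^T (A^*) y. Since this holds for all x, y, we must have A^* = A^T. Therefore
A^* =
[[-2, 0, 1],
 [2, 2, -2]].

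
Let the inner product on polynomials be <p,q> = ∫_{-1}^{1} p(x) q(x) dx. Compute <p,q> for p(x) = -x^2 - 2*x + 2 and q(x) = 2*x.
<p,q> = -8/3

Expand the product: p(x)·q(x) = -2*x^3 - 4*x^2 + 4*x.
∫_{-1}^{1} of each monomial x^k gives [2/(k+1) if k even, 0 if k odd]. Integrating term-by-term (or equivalently evaluating the antiderivative F(x) = -x^4/2 - 4*x^3/3 + 2*x^2 at the endpoints):
  F(1) − F(−1) = 1/6 − (17/6) = -8/3.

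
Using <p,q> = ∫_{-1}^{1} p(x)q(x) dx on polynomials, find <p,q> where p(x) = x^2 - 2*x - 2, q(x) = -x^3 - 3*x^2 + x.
<p,q> = 34/15

Expand the product: p(x)·q(x) = -x^5 - x^4 + 9*x^3 + 4*x^2 - 2*x.
∫_{-1}^{1} of each monomial x^k gives [2/(k+1) if k even, 0 if k odd]. Integrating term-by-term (or equivalently evaluating the antiderivative F(x) = -x^6/6 - x^5/5 + 9*x^4/4 + 4*x^3/3 - x^2 at the endpoints):
  F(1) − F(−1) = 133/60 − (-1/20) = 34/15.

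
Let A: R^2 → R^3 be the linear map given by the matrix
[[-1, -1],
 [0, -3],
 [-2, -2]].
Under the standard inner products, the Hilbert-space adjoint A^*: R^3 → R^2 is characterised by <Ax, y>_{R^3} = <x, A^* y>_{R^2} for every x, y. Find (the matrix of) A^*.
A^* = A^T =
[[-1, 0, -2],
 [-1, -3, -2]]

For real matrices with standard dot products, the defining identity <Ax, y> = <x, A^* y> gives (Ax)^T y = x^T (A^*) y, i.e. x^T A^T y = x^T (A^*) y. Since this holds for all x, y, we must have A^* = A^T. Therefore
A^* =
[[-1, 0, -2],
 [-1, -3, -2]].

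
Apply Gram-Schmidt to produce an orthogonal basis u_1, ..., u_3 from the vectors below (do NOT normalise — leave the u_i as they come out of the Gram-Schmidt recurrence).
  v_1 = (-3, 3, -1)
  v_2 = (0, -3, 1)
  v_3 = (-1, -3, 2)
Orthogonal basis:
  u_1 = (-3, 3, -1)
  u_2 = (-30/19, -27/19, 9/19)
  u_3 = (0, 3/10, 9/10)

Apply the Gram-Schmidt recurrence
  u_1 = v_1
  u_i = v_i − Σ_{j<i} ((v_i · u_j) / (u_j · u_j)) · u_j.

Step by step this gives:
  u_1 = (-3, 3, -1)
  u_2 = (-30/19, -27/19, 9/19)
  u_3 = (0, 3/10, 9/10)

Orthogonality check:
  u_2 · u_1 = 0 (should be 0)
  u_3 · u_1 = 0 (should be 0)
  u_3 · u_2 = 0 (should be 0)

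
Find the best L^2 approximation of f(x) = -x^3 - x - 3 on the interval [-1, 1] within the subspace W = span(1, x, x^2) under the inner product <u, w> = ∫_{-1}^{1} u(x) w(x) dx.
g(x) = -8*x/5 - 3

The best approximation g ∈ W is the orthogonal projection of f onto W. Writing g = a_0 + a_1 x + a_2 x^2, the coefficients solve the normal equations G · a = b where
  G_{ij} = <φ_i, φ_j> and b_i = <f, φ_i>, with φ_0 = 1, φ_1 = x, φ_2 = x^2.
G =
  [2, 0, 2/3]
  [0, 2/3, 0]
  [2/3, 0, 2/5],
b = (-6, -16/15, -2).
Solving gives a_0 = -3, a_1 = -8/5, a_2 = 0, so
  g(x) = -8*x/5 - 3.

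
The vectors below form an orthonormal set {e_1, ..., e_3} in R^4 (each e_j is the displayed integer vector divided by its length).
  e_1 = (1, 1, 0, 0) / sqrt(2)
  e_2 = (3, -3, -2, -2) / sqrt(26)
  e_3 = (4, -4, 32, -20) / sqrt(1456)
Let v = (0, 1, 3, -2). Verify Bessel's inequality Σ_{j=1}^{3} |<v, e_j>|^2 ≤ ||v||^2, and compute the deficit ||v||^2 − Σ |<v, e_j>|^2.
Σ |<v, e_j>|^2 = 94/7; ||v||^2 = 14; deficit = 4/7

Write each e_j = u_j / sqrt(<u_j, u_j>) where u_j is the displayed integer vector. Then <v, e_j> = <v, u_j> / sqrt(<u_j, u_j>), so |<v, e_j>|^2 = <v, u_j>^2 / <u_j, u_j>.
Coefficients: <v, e_1> = 1/sqrt(2), <v, e_2> = -5/sqrt(26), <v, e_3> = 132/sqrt(1456).
Square and sum: Σ |<v, e_j>|^2 = 94/7.
Compute ||v||^2 = v·v = 14.
Deficit = 14 − 94/7 = 4/7 ≥ 0, confirming Bessel's inequality. (The deficit equals ||v − Σ <v,e_j> e_j||^2, the squared distance from v to span{e_j}.)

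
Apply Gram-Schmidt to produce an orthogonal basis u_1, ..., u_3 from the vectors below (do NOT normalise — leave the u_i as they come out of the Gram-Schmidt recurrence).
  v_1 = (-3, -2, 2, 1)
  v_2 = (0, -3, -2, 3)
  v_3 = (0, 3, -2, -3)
Orthogonal basis:
  u_1 = (-3, -2, 2, 1)
  u_2 = (5/6, -22/9, -23/9, 49/18)
  u_3 = (-648/371, 120/371, -684/371, -48/53)

Apply the Gram-Schmidt recurrence
  u_1 = v_1
  u_i = v_i − Σ_{j<i} ((v_i · u_j) / (u_j · u_j)) · u_j.

Step by step this gives:
  u_1 = (-3, -2, 2, 1)
  u_2 = (5/6, -22/9, -23/9, 49/18)
  u_3 = (-648/371, 120/371, -684/371, -48/53)

Orthogonality check:
  u_2 · u_1 = 0 (should be 0)
  u_3 · u_1 = 0 (should be 0)
  u_3 · u_2 = 0 (should be 0)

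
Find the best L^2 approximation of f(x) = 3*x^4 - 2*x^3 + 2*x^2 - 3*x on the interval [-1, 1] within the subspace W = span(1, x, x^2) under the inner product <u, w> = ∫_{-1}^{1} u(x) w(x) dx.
g(x) = 32*x^2/7 - 21*x/5 - 9/35

The best approximation g ∈ W is the orthogonal projection of f onto W. Writing g = a_0 + a_1 x + a_2 x^2, the coefficients solve the normal equations G · a = b where
  G_{ij} = <φ_i, φ_j> and b_i = <f, φ_i>, with φ_0 = 1, φ_1 = x, φ_2 = x^2.
G =
  [2, 0, 2/3]
  [0, 2/3, 0]
  [2/3, 0, 2/5],
b = (38/15, -14/5, 58/35).
Solving gives a_0 = -9/35, a_1 = -21/5, a_2 = 32/7, so
  g(x) = 32*x^2/7 - 21*x/5 - 9/35.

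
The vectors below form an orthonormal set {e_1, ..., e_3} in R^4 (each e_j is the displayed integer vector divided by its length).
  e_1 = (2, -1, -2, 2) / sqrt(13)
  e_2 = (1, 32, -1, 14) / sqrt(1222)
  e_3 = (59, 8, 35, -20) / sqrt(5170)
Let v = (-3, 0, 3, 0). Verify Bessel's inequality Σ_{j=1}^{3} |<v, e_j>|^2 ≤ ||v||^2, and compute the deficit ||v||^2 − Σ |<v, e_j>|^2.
Σ |<v, e_j>|^2 = 666/55; ||v||^2 = 18; deficit = 324/55

Write each e_j = u_j / sqrt(<u_j, u_j>) where u_j is the displayed integer vector. Then <v, e_j> = <v, u_j> / sqrt(<u_j, u_j>), so |<v, e_j>|^2 = <v, u_j>^2 / <u_j, u_j>.
Coefficients: <v, e_1> = -12/sqrt(13), <v, e_2> = -6/sqrt(1222), <v, e_3> = -72/sqrt(5170).
Square and sum: Σ |<v, e_j>|^2 = 666/55.
Compute ||v||^2 = v·v = 18.
Deficit = 18 − 666/55 = 324/55 ≥ 0, confirming Bessel's inequality. (The deficit equals ||v − Σ <v,e_j> e_j||^2, the squared distance from v to span{e_j}.)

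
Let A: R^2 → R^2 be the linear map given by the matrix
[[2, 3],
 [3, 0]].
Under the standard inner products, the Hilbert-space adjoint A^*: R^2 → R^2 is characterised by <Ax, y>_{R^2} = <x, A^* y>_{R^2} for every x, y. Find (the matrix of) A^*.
A^* = A^T =
[[2, 3],
 [3, 0]]

For real matrices with standard dot products, the defining identity <Ax, y> = <x, A^* y> gives (Ax)^T y = x^T (A^*) y, i.e. x^T A^T y = x^T (A^*) y. Since this holds for all x, y, we must have A^* = A^T. Therefore
A^* =
[[2, 3],
 [3, 0]].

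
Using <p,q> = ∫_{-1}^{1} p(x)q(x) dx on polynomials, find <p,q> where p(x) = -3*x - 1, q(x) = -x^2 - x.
<p,q> = 8/3

Expand the product: p(x)·q(x) = 3*x^3 + 4*x^2 + x.
∫_{-1}^{1} of each monomial x^k gives [2/(k+1) if k even, 0 if k odd]. Integrating term-by-term (or equivalently evaluating the antiderivative F(x) = 3*x^4/4 + 4*x^3/3 + x^2/2 at the endpoints):
  F(1) − F(−1) = 31/12 − (-1/12) = 8/3.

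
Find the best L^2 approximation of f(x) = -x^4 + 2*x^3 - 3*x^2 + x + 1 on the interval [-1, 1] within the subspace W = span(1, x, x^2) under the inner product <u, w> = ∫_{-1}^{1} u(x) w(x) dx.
g(x) = -27*x^2/7 + 11*x/5 + 38/35

The best approximation g ∈ W is the orthogonal projection of f onto W. Writing g = a_0 + a_1 x + a_2 x^2, the coefficients solve the normal equations G · a = b where
  G_{ij} = <φ_i, φ_j> and b_i = <f, φ_i>, with φ_0 = 1, φ_1 = x, φ_2 = x^2.
G =
  [2, 0, 2/3]
  [0, 2/3, 0]
  [2/3, 0, 2/5],
b = (-2/5, 22/15, -86/105).
Solving gives a_0 = 38/35, a_1 = 11/5, a_2 = -27/7, so
  g(x) = -27*x^2/7 + 11*x/5 + 38/35.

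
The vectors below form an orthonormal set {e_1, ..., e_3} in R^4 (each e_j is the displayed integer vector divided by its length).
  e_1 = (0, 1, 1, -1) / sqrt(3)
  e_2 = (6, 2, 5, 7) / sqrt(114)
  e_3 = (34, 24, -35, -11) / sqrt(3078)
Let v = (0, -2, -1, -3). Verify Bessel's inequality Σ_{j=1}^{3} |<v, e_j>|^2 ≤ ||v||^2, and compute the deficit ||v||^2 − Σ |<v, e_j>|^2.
Σ |<v, e_j>|^2 = 650/81; ||v||^2 = 14; deficit = 484/81

Write each e_j = u_j / sqrt(<u_j, u_j>) where u_j is the displayed integer vector. Then <v, e_j> = <v, u_j> / sqrt(<u_j, u_j>), so |<v, e_j>|^2 = <v, u_j>^2 / <u_j, u_j>.
Coefficients: <v, e_1> = 0/sqrt(3), <v, e_2> = -30/sqrt(114), <v, e_3> = 20/sqrt(3078).
Square and sum: Σ |<v, e_j>|^2 = 650/81.
Compute ||v||^2 = v·v = 14.
Deficit = 14 − 650/81 = 484/81 ≥ 0, confirming Bessel's inequality. (The deficit equals ||v − Σ <v,e_j> e_j||^2, the squared distance from v to span{e_j}.)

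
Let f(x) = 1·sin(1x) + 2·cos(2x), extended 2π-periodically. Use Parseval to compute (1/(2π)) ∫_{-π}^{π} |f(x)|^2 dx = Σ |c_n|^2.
Σ |c_n|^2 = 5/2

Expand |f|^2 and use orthogonality of {sin(nx), cos(mx)} on [-π, π]:
  ∫_{-π}^{π} sin(nx)^2 dx = π, ∫ cos(mx)^2 dx = π, and cross terms integrate to 0.
So ∫_{-π}^{π} f(x)^2 dx = 1^2 · π + 2^2 · π = (1 + 4)π.
Divide by 2π: (1 + 4)/2 = 5/2.
By Parseval, this equals Σ |c_n|^2.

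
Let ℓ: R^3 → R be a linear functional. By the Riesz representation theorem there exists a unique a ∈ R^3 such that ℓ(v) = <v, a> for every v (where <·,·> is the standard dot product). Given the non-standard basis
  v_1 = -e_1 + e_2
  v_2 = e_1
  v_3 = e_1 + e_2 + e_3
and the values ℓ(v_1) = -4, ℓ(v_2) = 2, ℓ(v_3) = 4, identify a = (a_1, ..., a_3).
a = (2, -2, 4)

Write a = (a_1, ..., a_3) in the standard basis. For each basis vector v_i, ℓ(v_i) = <v_i, a> is a linear equation in the a_j's. Collect the n equations into a matrix system V a = ℓ, where row i of V is v_i (expressed in the standard basis). Since V is invertible (lower-triangular with 1s on the diagonal, up to permutation), solve by back-substitution:
  V =
[[-1, 1, 0],
 [1, 0, 0],
 [1, 1, 1]]
  V a = (-4, 2, 4)
Solving gives a = (2, -2, 4).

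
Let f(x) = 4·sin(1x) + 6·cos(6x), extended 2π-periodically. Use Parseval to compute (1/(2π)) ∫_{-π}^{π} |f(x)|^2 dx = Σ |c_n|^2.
Σ |c_n|^2 = 26

Expand |f|^2 and use orthogonality of {sin(nx), cos(mx)} on [-π, π]:
  ∫_{-π}^{π} sin(nx)^2 dx = π, ∫ cos(mx)^2 dx = π, and cross terms integrate to 0.
So ∫_{-π}^{π} f(x)^2 dx = 4^2 · π + 6^2 · π = (16 + 36)π.
Divide by 2π: (16 + 36)/2 = 26.
By Parseval, this equals Σ |c_n|^2.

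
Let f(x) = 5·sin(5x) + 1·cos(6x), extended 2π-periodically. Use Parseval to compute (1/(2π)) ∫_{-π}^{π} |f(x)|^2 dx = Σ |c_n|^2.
Σ |c_n|^2 = 13

Expand |f|^2 and use orthogonality of {sin(nx), cos(mx)} on [-π, π]:
  ∫_{-π}^{π} sin(nx)^2 dx = π, ∫ cos(mx)^2 dx = π, and cross terms integrate to 0.
So ∫_{-π}^{π} f(x)^2 dx = 5^2 · π + 1^2 · π = (25 + 1)π.
Divide by 2π: (25 + 1)/2 = 13.
By Parseval, this equals Σ |c_n|^2.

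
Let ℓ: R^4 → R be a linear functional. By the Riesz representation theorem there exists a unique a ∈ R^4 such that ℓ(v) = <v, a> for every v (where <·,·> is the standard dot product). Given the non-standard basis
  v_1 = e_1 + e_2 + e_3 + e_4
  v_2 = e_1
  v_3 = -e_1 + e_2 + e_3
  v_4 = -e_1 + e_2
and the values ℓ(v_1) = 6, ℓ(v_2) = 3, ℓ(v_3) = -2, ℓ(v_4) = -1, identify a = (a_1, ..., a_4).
a = (3, 2, -1, 2)

Write a = (a_1, ..., a_4) in the standard basis. For each basis vector v_i, ℓ(v_i) = <v_i, a> is a linear equation in the a_j's. Collect the n equations into a matrix system V a = ℓ, where row i of V is v_i (expressed in the standard basis). Since V is invertible (lower-triangular with 1s on the diagonal, up to permutation), solve by back-substitution:
  V =
[[1, 1, 1, 1],
 [1, 0, 0, 0],
 [-1, 1, 1, 0],
 [-1, 1, 0, 0]]
  V a = (6, 3, -2, -1)
Solving gives a = (3, 2, -1, 2).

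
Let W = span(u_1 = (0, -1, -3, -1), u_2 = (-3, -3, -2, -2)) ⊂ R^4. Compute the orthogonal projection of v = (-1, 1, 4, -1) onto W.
proj_W(v) = (-6/5, 16/55, 202/55, 38/55)

Set up U = [u_1 | ... | u_2] ∈ R^(4×2). The projector onto W = col(U) is P = U (U^T U)^(-1) U^T.
Compute U^T U =
  [11, 11]
  [11, 26],
and U^T v = (-12, -6).
Solve U^T U · c = U^T v for the coefficients: c = (-82/55, 2/5). The projection is proj_W(v) = U c.
Check: (v - proj_W(v)) · u_1 = 0  (should be 0).
Check: (v - proj_W(v)) · u_2 = 0  (should be 0).
Result: proj_W(v) = (-6/5, 16/55, 202/55, 38/55).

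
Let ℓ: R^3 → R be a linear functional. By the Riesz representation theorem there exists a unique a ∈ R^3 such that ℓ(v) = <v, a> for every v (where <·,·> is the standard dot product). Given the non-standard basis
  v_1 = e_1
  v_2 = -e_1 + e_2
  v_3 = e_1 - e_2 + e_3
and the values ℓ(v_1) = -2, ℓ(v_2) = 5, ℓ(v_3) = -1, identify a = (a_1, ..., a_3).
a = (-2, 3, 4)

Write a = (a_1, ..., a_3) in the standard basis. For each basis vector v_i, ℓ(v_i) = <v_i, a> is a linear equation in the a_j's. Collect the n equations into a matrix system V a = ℓ, where row i of V is v_i (expressed in the standard basis). Since V is invertible (lower-triangular with 1s on the diagonal, up to permutation), solve by back-substitution:
  V =
[[1, 0, 0],
 [-1, 1, 0],
 [1, -1, 1]]
  V a = (-2, 5, -1)
Solving gives a = (-2, 3, 4).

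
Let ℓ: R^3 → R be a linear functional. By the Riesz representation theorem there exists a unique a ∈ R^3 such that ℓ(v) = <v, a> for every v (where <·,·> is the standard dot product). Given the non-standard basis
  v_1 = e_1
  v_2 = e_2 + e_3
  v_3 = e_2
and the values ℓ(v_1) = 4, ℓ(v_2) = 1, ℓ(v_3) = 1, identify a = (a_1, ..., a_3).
a = (4, 1, 0)

Write a = (a_1, ..., a_3) in the standard basis. For each basis vector v_i, ℓ(v_i) = <v_i, a> is a linear equation in the a_j's. Collect the n equations into a matrix system V a = ℓ, where row i of V is v_i (expressed in the standard basis). Since V is invertible (lower-triangular with 1s on the diagonal, up to permutation), solve by back-substitution:
  V =
[[1, 0, 0],
 [0, 1, 1],
 [0, 1, 0]]
  V a = (4, 1, 1)
Solving gives a = (4, 1, 0).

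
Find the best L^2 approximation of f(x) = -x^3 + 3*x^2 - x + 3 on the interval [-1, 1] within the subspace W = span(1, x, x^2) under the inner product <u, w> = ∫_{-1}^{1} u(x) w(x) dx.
g(x) = 3*x^2 - 8*x/5 + 3

The best approximation g ∈ W is the orthogonal projection of f onto W. Writing g = a_0 + a_1 x + a_2 x^2, the coefficients solve the normal equations G · a = b where
  G_{ij} = <φ_i, φ_j> and b_i = <f, φ_i>, with φ_0 = 1, φ_1 = x, φ_2 = x^2.
G =
  [2, 0, 2/3]
  [0, 2/3, 0]
  [2/3, 0, 2/5],
b = (8, -16/15, 16/5).
Solving gives a_0 = 3, a_1 = -8/5, a_2 = 3, so
  g(x) = 3*x^2 - 8*x/5 + 3.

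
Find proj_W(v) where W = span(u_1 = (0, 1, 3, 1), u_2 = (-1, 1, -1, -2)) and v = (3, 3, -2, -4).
proj_W(v) = (-82/61, 73/61, -109/61, -173/61)

Set up U = [u_1 | ... | u_2] ∈ R^(4×2). The projector onto W = col(U) is P = U (U^T U)^(-1) U^T.
Compute U^T U =
  [11, -4]
  [-4, 7],
and U^T v = (-7, 10).
Solve U^T U · c = U^T v for the coefficients: c = (-9/61, 82/61). The projection is proj_W(v) = U c.
Check: (v - proj_W(v)) · u_1 = 0  (should be 0).
Check: (v - proj_W(v)) · u_2 = 0  (should be 0).
Result: proj_W(v) = (-82/61, 73/61, -109/61, -173/61).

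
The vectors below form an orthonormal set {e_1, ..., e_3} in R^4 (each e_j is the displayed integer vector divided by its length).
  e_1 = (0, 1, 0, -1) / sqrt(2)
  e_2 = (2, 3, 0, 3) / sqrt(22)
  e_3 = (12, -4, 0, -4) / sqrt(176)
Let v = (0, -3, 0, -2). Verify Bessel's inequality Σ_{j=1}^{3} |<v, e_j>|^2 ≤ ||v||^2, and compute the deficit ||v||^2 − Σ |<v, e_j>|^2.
Σ |<v, e_j>|^2 = 13; ||v||^2 = 13; deficit = 0

Write each e_j = u_j / sqrt(<u_j, u_j>) where u_j is the displayed integer vector. Then <v, e_j> = <v, u_j> / sqrt(<u_j, u_j>), so |<v, e_j>|^2 = <v, u_j>^2 / <u_j, u_j>.
Coefficients: <v, e_1> = -1/sqrt(2), <v, e_2> = -15/sqrt(22), <v, e_3> = 20/sqrt(176).
Square and sum: Σ |<v, e_j>|^2 = 13.
Compute ||v||^2 = v·v = 13.
Deficit = 13 − 13 = 0 ≥ 0, confirming Bessel's inequality. (The deficit equals ||v − Σ <v,e_j> e_j||^2, the squared distance from v to span{e_j}.)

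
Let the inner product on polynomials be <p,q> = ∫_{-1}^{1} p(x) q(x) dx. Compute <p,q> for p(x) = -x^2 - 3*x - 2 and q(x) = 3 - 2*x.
<p,q> = -10

Expand the product: p(x)·q(x) = 2*x^3 + 3*x^2 - 5*x - 6.
∫_{-1}^{1} of each monomial x^k gives [2/(k+1) if k even, 0 if k odd]. Integrating term-by-term (or equivalently evaluating the antiderivative F(x) = x^4/2 + x^3 - 5*x^2/2 - 6*x at the endpoints):
  F(1) − F(−1) = -7 − (3) = -10.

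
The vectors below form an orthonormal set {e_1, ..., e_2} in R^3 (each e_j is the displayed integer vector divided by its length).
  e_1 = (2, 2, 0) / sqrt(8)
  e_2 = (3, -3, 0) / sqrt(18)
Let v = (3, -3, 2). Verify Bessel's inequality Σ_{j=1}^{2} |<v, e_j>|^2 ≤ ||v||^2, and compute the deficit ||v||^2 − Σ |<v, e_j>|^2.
Σ |<v, e_j>|^2 = 18; ||v||^2 = 22; deficit = 4

Write each e_j = u_j / sqrt(<u_j, u_j>) where u_j is the displayed integer vector. Then <v, e_j> = <v, u_j> / sqrt(<u_j, u_j>), so |<v, e_j>|^2 = <v, u_j>^2 / <u_j, u_j>.
Coefficients: <v, e_1> = 0/sqrt(8), <v, e_2> = 18/sqrt(18).
Square and sum: Σ |<v, e_j>|^2 = 18.
Compute ||v||^2 = v·v = 22.
Deficit = 22 − 18 = 4 ≥ 0, confirming Bessel's inequality. (The deficit equals ||v − Σ <v,e_j> e_j||^2, the squared distance from v to span{e_j}.)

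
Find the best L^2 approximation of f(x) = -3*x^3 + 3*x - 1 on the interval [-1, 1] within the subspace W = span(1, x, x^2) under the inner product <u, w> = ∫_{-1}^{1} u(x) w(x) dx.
g(x) = 6*x/5 - 1

The best approximation g ∈ W is the orthogonal projection of f onto W. Writing g = a_0 + a_1 x + a_2 x^2, the coefficients solve the normal equations G · a = b where
  G_{ij} = <φ_i, φ_j> and b_i = <f, φ_i>, with φ_0 = 1, φ_1 = x, φ_2 = x^2.
G =
  [2, 0, 2/3]
  [0, 2/3, 0]
  [2/3, 0, 2/5],
b = (-2, 4/5, -2/3).
Solving gives a_0 = -1, a_1 = 6/5, a_2 = 0, so
  g(x) = 6*x/5 - 1.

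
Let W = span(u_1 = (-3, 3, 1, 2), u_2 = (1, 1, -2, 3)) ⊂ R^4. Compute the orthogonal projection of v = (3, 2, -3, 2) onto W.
proj_W(v) = (99/47, 15/47, -128/47, 143/47)

Set up U = [u_1 | ... | u_2] ∈ R^(4×2). The projector onto W = col(U) is P = U (U^T U)^(-1) U^T.
Compute U^T U =
  [23, 4]
  [4, 15],
and U^T v = (-2, 17).
Solve U^T U · c = U^T v for the coefficients: c = (-14/47, 57/47). The projection is proj_W(v) = U c.
Check: (v - proj_W(v)) · u_1 = 0  (should be 0).
Check: (v - proj_W(v)) · u_2 = 0  (should be 0).
Result: proj_W(v) = (99/47, 15/47, -128/47, 143/47).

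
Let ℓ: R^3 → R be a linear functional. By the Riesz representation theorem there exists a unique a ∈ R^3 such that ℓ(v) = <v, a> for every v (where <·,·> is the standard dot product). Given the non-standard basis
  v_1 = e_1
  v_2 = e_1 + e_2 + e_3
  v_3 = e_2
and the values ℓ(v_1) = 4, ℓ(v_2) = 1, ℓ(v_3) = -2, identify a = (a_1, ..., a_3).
a = (4, -2, -1)

Write a = (a_1, ..., a_3) in the standard basis. For each basis vector v_i, ℓ(v_i) = <v_i, a> is a linear equation in the a_j's. Collect the n equations into a matrix system V a = ℓ, where row i of V is v_i (expressed in the standard basis). Since V is invertible (lower-triangular with 1s on the diagonal, up to permutation), solve by back-substitution:
  V =
[[1, 0, 0],
 [1, 1, 1],
 [0, 1, 0]]
  V a = (4, 1, -2)
Solving gives a = (4, -2, -1).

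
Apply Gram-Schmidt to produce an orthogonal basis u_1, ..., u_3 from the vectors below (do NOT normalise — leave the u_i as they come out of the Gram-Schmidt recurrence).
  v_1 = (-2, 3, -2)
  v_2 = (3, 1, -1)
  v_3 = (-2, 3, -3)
Orthogonal basis:
  u_1 = (-2, 3, -2)
  u_2 = (49/17, 20/17, -19/17)
  u_3 = (-11/186, -44/93, -121/186)

Apply the Gram-Schmidt recurrence
  u_1 = v_1
  u_i = v_i − Σ_{j<i} ((v_i · u_j) / (u_j · u_j)) · u_j.

Step by step this gives:
  u_1 = (-2, 3, -2)
  u_2 = (49/17, 20/17, -19/17)
  u_3 = (-11/186, -44/93, -121/186)

Orthogonality check:
  u_2 · u_1 = 0 (should be 0)
  u_3 · u_1 = 0 (should be 0)
  u_3 · u_2 = 0 (should be 0)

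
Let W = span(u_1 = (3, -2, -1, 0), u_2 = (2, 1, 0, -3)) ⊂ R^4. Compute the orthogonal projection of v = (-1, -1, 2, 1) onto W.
proj_W(v) = (-11/10, -1/5, 1/10, 6/5)

Set up U = [u_1 | ... | u_2] ∈ R^(4×2). The projector onto W = col(U) is P = U (U^T U)^(-1) U^T.
Compute U^T U =
  [14, 4]
  [4, 14],
and U^T v = (-3, -6).
Solve U^T U · c = U^T v for the coefficients: c = (-1/10, -2/5). The projection is proj_W(v) = U c.
Check: (v - proj_W(v)) · u_1 = 0  (should be 0).
Check: (v - proj_W(v)) · u_2 = 0  (should be 0).
Result: proj_W(v) = (-11/10, -1/5, 1/10, 6/5).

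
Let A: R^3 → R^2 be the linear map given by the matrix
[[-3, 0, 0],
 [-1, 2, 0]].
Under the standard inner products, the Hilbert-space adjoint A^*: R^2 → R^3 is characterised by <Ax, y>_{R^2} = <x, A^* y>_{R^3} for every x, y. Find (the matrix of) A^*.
A^* = A^T =
[[-3, -1],
 [0, 2],
 [0, 0]]

For real matrices with standard dot products, the defining identity <Ax, y> = <x, A^* y> gives (Ax)^T y = x^T (A^*) y, i.e. x^T A^T y = x^T (A^*) y. Since this holds for all x, y, we must have A^* = A^T. Therefore
A^* =
[[-3, -1],
 [0, 2],
 [0, 0]].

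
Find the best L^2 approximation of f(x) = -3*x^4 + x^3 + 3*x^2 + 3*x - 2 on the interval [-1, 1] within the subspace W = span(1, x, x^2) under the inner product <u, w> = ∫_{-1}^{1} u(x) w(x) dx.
g(x) = 3*x^2/7 + 18*x/5 - 61/35

The best approximation g ∈ W is the orthogonal projection of f onto W. Writing g = a_0 + a_1 x + a_2 x^2, the coefficients solve the normal equations G · a = b where
  G_{ij} = <φ_i, φ_j> and b_i = <f, φ_i>, with φ_0 = 1, φ_1 = x, φ_2 = x^2.
G =
  [2, 0, 2/3]
  [0, 2/3, 0]
  [2/3, 0, 2/5],
b = (-16/5, 12/5, -104/105).
Solving gives a_0 = -61/35, a_1 = 18/5, a_2 = 3/7, so
  g(x) = 3*x^2/7 + 18*x/5 - 61/35.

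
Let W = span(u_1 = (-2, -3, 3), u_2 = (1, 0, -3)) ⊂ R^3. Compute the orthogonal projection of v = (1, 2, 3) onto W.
proj_W(v) = (-1/11, 26/11, 29/11)

Set up U = [u_1 | ... | u_2] ∈ R^(3×2). The projector onto W = col(U) is P = U (U^T U)^(-1) U^T.
Compute U^T U =
  [22, -11]
  [-11, 10],
and U^T v = (1, -8).
Solve U^T U · c = U^T v for the coefficients: c = (-26/33, -5/3). The projection is proj_W(v) = U c.
Check: (v - proj_W(v)) · u_1 = 0  (should be 0).
Check: (v - proj_W(v)) · u_2 = 0  (should be 0).
Result: proj_W(v) = (-1/11, 26/11, 29/11).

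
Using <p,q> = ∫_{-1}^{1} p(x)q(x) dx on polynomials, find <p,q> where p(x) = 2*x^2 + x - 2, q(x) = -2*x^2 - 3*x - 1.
<p,q> = 26/15

Expand the product: p(x)·q(x) = -4*x^4 - 8*x^3 - x^2 + 5*x + 2.
∫_{-1}^{1} of each monomial x^k gives [2/(k+1) if k even, 0 if k odd]. Integrating term-by-term (or equivalently evaluating the antiderivative F(x) = -4*x^5/5 - 2*x^4 - x^3/3 + 5*x^2/2 + 2*x at the endpoints):
  F(1) − F(−1) = 41/30 − (-11/30) = 26/15.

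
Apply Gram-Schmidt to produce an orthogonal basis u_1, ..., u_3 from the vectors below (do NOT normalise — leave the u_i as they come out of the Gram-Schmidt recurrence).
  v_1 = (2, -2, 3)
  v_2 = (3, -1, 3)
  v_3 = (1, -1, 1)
Orthogonal basis:
  u_1 = (2, -2, 3)
  u_2 = (1, 1, 0)
  u_3 = (3/17, -3/17, -4/17)

Apply the Gram-Schmidt recurrence
  u_1 = v_1
  u_i = v_i − Σ_{j<i} ((v_i · u_j) / (u_j · u_j)) · u_j.

Step by step this gives:
  u_1 = (2, -2, 3)
  u_2 = (1, 1, 0)
  u_3 = (3/17, -3/17, -4/17)

Orthogonality check:
  u_2 · u_1 = 0 (should be 0)
  u_3 · u_1 = 0 (should be 0)
  u_3 · u_2 = 0 (should be 0)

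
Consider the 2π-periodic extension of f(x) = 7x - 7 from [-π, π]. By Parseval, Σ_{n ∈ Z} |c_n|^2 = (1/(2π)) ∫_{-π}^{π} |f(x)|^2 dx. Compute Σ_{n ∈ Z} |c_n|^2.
Σ |c_n|^2 = 49π^2/3 + 49

Expand and integrate term by term over [-π, π]:
  ∫ (7x)^2 dx = 49·(2π^3/3); ∫ 2·7·(-7)·x dx = 0 (odd integrand); ∫ (-7)^2 dx = 49·2π.
So (1/(2π)) ∫_{-π}^{π} (7x - 7)^2 dx = 49π^2/3 + 49 = 49π^2/3 + 49.
Parseval ⇒ Σ |c_n|^2 = 49π^2/3 + 49.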